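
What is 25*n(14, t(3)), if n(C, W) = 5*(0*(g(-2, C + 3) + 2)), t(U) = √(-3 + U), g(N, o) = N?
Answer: 0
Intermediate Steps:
n(C, W) = 0 (n(C, W) = 5*(0*(-2 + 2)) = 5*(0*0) = 5*0 = 0)
25*n(14, t(3)) = 25*0 = 0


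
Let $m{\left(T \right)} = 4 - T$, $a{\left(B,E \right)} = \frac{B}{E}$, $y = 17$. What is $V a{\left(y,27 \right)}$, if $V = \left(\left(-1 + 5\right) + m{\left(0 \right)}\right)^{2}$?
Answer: $\frac{1088}{27} \approx 40.296$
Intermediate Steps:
$V = 64$ ($V = \left(\left(-1 + 5\right) + \left(4 - 0\right)\right)^{2} = \left(4 + \left(4 + 0\right)\right)^{2} = \left(4 + 4\right)^{2} = 8^{2} = 64$)
$V a{\left(y,27 \right)} = 64 \cdot \frac{17}{27} = \frac{1088}{27}$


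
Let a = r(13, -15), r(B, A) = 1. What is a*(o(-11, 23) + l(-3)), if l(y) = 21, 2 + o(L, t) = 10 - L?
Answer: 40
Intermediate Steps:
o(L, t) = 8 - L (o(L, t) = -2 + (10 - L) = 8 - L)
a = 1
a*(o(-11, 23) + l(-3)) = 1*((8 - 1*(-11)) + 21) = 1*((8 + 11) + 21) = 1*(19 + 21) = 1*40 = 40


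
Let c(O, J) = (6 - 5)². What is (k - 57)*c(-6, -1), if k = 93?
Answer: 36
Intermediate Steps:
c(O, J) = 1 (c(O, J) = 1² = 1)
(k - 57)*c(-6, -1) = (93 - 57)*1 = 36*1 = 36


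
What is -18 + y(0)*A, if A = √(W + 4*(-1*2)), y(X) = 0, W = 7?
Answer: -18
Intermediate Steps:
A = I (A = √(7 + 4*(-1*2)) = √(7 + 4*(-2)) = √(7 - 8) = √(-1) = I ≈ 1.0*I)
-18 + y(0)*A = -18 + 0*I = -18 + 0 = -18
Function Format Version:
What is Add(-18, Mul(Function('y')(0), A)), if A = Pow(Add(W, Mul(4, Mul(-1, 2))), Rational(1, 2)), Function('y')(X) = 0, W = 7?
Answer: -18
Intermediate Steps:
A = I (A = Pow(Add(7, Mul(4, Mul(-1, 2))), Rational(1, 2)) = Pow(Add(7, Mul(4, -2)), Rational(1, 2)) = Pow(Add(7, -8), Rational(1, 2)) = Pow(-1, Rational(1, 2)) = I ≈ Mul(1.0000, I))
Add(-18, Mul(Function('y')(0), A)) = Add(-18, Mul(0, I)) = Add(-18, 0) = -18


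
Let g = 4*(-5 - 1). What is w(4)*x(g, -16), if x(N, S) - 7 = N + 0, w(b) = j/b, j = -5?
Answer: 85/4 ≈ 21.250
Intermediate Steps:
w(b) = -5/b
g = -24 (g = 4*(-6) = -24)
x(N, S) = 7 + N (x(N, S) = 7 + (N + 0) = 7 + N)
w(4)*x(g, -16) = (-5/4)*(7 - 24) = -5*¼*(-17) = -5/4*(-17) = 85/4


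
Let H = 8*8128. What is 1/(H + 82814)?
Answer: 1/147838 ≈ 6.7642e-6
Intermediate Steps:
H = 65024
1/(H + 82814) = 1/(65024 + 82814) = 1/147838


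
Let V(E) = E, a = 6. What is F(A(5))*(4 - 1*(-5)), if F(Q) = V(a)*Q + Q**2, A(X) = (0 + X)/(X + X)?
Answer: 117/4 ≈ 29.250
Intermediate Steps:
A(X) = 1/2 (A(X) = X/((2*X)) = X*(1/(2*X)) = 1/2)
F(Q) = Q**2 + 6*Q (F(Q) = 6*Q + Q**2 = Q**2 + 6*Q)
F(A(5))*(4 - 1*(-5)) = ((6 + 1/2)/2)*(4 - 1*(-5)) = ((1/2)*(13/2))*(4 + 5) = (13/4)*9 = 117/4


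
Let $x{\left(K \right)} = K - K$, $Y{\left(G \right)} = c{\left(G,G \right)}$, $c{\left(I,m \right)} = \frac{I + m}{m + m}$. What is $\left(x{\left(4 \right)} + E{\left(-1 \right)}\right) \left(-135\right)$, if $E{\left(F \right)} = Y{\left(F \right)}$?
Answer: $-135$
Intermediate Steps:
$c{\left(I,m \right)} = \frac{I + m}{2 m}$
$Y{\left(G \right)} = 1$ ($Y{\left(G \right)} = \frac{G + G}{2 G} = \frac{2 G}{2 G} = 1$)
$E{\left(F \right)} = 1$
$x{\left(K \right)} = 0$
$\left(x{\left(4 \right)} + E{\left(-1 \right)}\right) \left(-135\right) = \left(0 + 1\right) \left(-135\right) = 1 \left(-135\right) = -135$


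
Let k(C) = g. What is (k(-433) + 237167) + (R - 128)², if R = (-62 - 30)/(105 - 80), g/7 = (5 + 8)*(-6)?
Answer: 158725389/625 ≈ 2.5396e+5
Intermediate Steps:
g = -546 (g = 7*((5 + 8)*(-6)) = 7*(13*(-6)) = 7*(-78) = -546)
k(C) = -546
R = -92/25 ≈ -3.6800
(k(-433) + 237167) + (R - 128)² = (-546 + 237167) + (-92/25 - 128)² = 236621 + (-3292/25)² = 236621 + 10837264/625 = 158725389/625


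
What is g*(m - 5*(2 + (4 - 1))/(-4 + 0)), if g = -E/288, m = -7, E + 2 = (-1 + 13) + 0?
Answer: 5/192 ≈ 0.026042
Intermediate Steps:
E = 10 (E = -2 + ((-1 + 13) + 0) = -2 + (12 + 0) = -2 + 12 = 10)
g = -5/144 (g = -1*10/288 = -10*1/288 = -5/144 ≈ -0.034722)
g*(m - 5*(2 + (4 - 1))/(-4 + 0)) = -5*(-7 - 5*(2 + (4 - 1))/(-4 + 0))/144 = -5*(-7 - 5*(2 + 3)/(-4))/144 = -5*(-7 - 25*(-1)/4)/144 = -5*(-7 - 5*(-5/4))/144 = -5*(-7 + 25/4)/144 = -5/144*(-¾) = 5/192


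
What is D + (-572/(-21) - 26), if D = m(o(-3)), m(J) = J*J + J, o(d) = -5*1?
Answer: 446/21 ≈ 21.238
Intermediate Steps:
o(d) = -5
m(J) = J + J² (m(J) = J² + J = J + J²)
D = 20 (D = -5*(1 - 5) = -5*(-4) = 20)
D + (-572/(-21) - 26) = 20 + (-572/(-21) - 26) = 20 + (-572*(-1)/21 - 26) = 20 + (-26*(-22/21) - 26) = 20 + (572/21 - 26) = 20 + 26/21 = 446/21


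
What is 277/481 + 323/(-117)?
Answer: -9458/4329 ≈ -2.1848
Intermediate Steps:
277/481 + 323/(-117) = 277*(1/481) + 323*(-1/117) = 277/481 - 323/117 = -9458/4329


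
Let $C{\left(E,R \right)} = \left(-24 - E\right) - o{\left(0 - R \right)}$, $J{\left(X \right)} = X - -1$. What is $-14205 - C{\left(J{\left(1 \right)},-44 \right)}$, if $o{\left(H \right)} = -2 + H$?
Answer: $-14137$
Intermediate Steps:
$J{\left(X \right)} = 1 + X$ ($J{\left(X \right)} = X + 1 = 1 + X$)
$C{\left(E,R \right)} = -22 + R - E$ ($C{\left(E,R \right)} = \left(-24 - E\right) - \left(-2 + \left(0 - R\right)\right) = \left(-24 - E\right) - \left(-2 - R\right) = \left(-24 - E\right) + \left(2 + R\right) = -22 + R - E$)
$-14205 - C{\left(J{\left(1 \right)},-44 \right)} = -14205 - \left(-22 - 44 - \left(1 + 1\right)\right) = -14205 - \left(-22 - 44 - 2\right) = -14205 - -68 = -14205 + 68 = -14137$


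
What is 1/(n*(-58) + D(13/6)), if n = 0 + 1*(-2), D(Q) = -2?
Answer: 1/114 ≈ 0.0087719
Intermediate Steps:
n = -2 (n = 0 - 2 = -2)
1/(n*(-58) + D(13/6)) = 1/(-2*(-58) - 2) = 1/(116 - 2) = 1/114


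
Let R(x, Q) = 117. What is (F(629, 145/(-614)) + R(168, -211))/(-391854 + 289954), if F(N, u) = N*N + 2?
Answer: -19788/5095 ≈ -3.8838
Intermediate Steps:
F(N, u) = 2 + N² (F(N, u) = N² + 2 = 2 + N²)
(F(629, 145/(-614)) + R(168, -211))/(-391854 + 289954) = ((2 + 629²) + 117)/(-391854 + 289954) = ((2 + 395641) + 117)/(-101900) = (395643 + 117)*(-1/101900) = 395760*(-1/101900) = -19788/5095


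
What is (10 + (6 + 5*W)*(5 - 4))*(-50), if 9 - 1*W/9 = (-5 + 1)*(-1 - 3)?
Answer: 14950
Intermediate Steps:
W = -63 (W = 81 - 9*(-5 + 1)*(-1 - 3) = 81 - (-36)*(-4) = 81 - 9*16 = 81 - 144 = -63)
(10 + (6 + 5*W)*(5 - 4))*(-50) = (10 + (6 + 5*(-63))*(5 - 4))*(-50) = (10 + (6 - 315)*1)*(-50) = (10 - 309*1)*(-50) = (10 - 309)*(-50) = -299*(-50) = 14950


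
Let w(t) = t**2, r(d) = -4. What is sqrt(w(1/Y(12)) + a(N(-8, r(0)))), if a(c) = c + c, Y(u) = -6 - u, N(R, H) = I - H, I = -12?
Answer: I*sqrt(5183)/18 ≈ 3.9996*I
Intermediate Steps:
N(R, H) = -12 - H
a(c) = 2*c
sqrt(w(1/Y(12)) + a(N(-8, r(0)))) = sqrt((1/(-6 - 1*12))**2 + 2*(-12 - 1*(-4))) = sqrt((1/(-6 - 12))**2 + 2*(-12 + 4)) = sqrt((1/(-18))**2 + 2*(-8)) = sqrt((-1/18)**2 - 16) = sqrt(1/324 - 16) = sqrt(-5183/324) = I*sqrt(5183)/18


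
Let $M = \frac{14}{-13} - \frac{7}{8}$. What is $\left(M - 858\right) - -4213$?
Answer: $\frac{348717}{104} \approx 3353.0$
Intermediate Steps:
$M = - \frac{203}{104}$ ($M = 14 \left(- \frac{1}{13}\right) - \frac{7}{8} = - \frac{14}{13} - \frac{7}{8} = - \frac{203}{104} \approx -1.9519$)
$\left(M - 858\right) - -4213 = \left(- \frac{203}{104} - 858\right) - -4213 = \left(- \frac{203}{104} - 858\right) + 4213 = - \frac{89435}{104} + 4213 = \frac{348717}{104}$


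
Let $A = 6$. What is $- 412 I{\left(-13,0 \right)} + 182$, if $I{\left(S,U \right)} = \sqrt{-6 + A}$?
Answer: $182$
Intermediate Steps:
$I{\left(S,U \right)} = 0$ ($I{\left(S,U \right)} = \sqrt{-6 + 6} = \sqrt{0} = 0$)
$- 412 I{\left(-13,0 \right)} + 182 = \left(-412\right) 0 + 182 = 0 + 182 = 182$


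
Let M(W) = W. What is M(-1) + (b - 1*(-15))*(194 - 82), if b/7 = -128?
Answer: -98673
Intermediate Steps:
b = -896 (b = 7*(-128) = -896)
M(-1) + (b - 1*(-15))*(194 - 82) = -1 + (-896 - 1*(-15))*(194 - 82) = -1 + (-896 + 15)*112 = -1 - 881*112 = -1 - 98672 = -98673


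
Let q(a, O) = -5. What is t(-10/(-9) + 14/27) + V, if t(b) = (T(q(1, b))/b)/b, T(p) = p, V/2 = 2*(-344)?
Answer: -2667581/1936 ≈ -1377.9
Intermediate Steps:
V = -1376 (V = 2*(2*(-344)) = 2*(-688) = -1376)
t(b) = -5/b² (t(b) = (-5/b)/b = -5/b²)
t(-10/(-9) + 14/27) + V = -5/(-10/(-9) + 14/27)² - 1376 = -5/(-10*(-⅑) + 14*(1/27))² - 1376 = -5/(10/9 + 14/27)² - 1376 = -5/(44/27)² - 1376 = -5*729/1936 - 1376 = -3645/1936 - 1376 = -2667581/1936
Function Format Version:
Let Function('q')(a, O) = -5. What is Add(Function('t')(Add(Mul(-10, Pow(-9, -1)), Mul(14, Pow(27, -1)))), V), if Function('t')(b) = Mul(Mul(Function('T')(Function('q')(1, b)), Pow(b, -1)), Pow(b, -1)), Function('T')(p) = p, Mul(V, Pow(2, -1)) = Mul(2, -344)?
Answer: Rational(-2667581, 1936) ≈ -1377.9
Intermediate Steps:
V = -1376 (V = Mul(2, Mul(2, -344)) = Mul(2, -688) = -1376)
Function('t')(b) = Mul(-5, Pow(b, -2)) (Function('t')(b) = Mul(Mul(-5, Pow(b, -1)), Pow(b, -1)) = Mul(-5, Pow(b, -2)))
Add(Function('t')(Add(Mul(-10, Pow(-9, -1)), Mul(14, Pow(27, -1)))), V) = Add(Mul(-5, Pow(Add(Mul(-10, Pow(-9, -1)), Mul(14, Pow(27, -1))), -2)), -1376) = Add(Mul(-5, Pow(Add(Mul(-10, Rational(-1, 9)), Mul(14, Rational(1, 27))), -2)), -1376) = Add(Mul(-5, Pow(Add(Rational(10, 9), Rational(14, 27)), -2)), -1376) = Add(Mul(-5, Pow(Rational(44, 27), -2)), -1376) = Add(Mul(-5, Rational(729, 1936)), -1376) = Add(Rational(-3645, 1936), -1376) = Rational(-2667581, 1936)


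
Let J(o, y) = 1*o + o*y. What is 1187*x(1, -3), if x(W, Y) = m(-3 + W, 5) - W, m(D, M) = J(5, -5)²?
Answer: 473613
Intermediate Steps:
J(o, y) = o + o*y
m(D, M) = 400 (m(D, M) = (5*(1 - 5))² = (5*(-4))² = (-20)² = 400)
x(W, Y) = 400 - W
1187*x(1, -3) = 1187*(400 - 1*1) = 1187*(400 - 1) = 1187*399 = 473613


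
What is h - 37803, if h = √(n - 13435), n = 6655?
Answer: -37803 + 2*I*√1695 ≈ -37803.0 + 82.341*I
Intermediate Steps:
h = 2*I*√1695 (h = √(6655 - 13435) = √(-6780) = 2*I*√1695 ≈ 82.341*I)
h - 37803 = 2*I*√1695 - 37803 = -37803 + 2*I*√1695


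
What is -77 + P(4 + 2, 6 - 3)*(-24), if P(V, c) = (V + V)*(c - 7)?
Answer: 1075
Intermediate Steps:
P(V, c) = 2*V*(-7 + c) (P(V, c) = (2*V)*(-7 + c) = 2*V*(-7 + c))
-77 + P(4 + 2, 6 - 3)*(-24) = -77 + (2*(4 + 2)*(-7 + (6 - 3)))*(-24) = -77 + (2*6*(-7 + 3))*(-24) = -77 + (2*6*(-4))*(-24) = -77 - 48*(-24) = -77 + 1152 = 1075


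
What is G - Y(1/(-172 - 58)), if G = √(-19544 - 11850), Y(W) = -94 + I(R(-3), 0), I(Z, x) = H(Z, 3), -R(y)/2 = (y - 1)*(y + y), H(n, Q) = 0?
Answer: 94 + I*√31394 ≈ 94.0 + 177.18*I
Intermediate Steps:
R(y) = -4*y*(-1 + y) (R(y) = -2*(y - 1)*(y + y) = -2*(-1 + y)*2*y = -4*y*(-1 + y))
I(Z, x) = 0
Y(W) = -94 (Y(W) = -94 + 0 = -94)
G = I*√31394 (G = √(-31394) = I*√31394 ≈ 177.18*I)
G - Y(1/(-172 - 58)) = I*√31394 - 1*(-94) = I*√31394 + 94 = 94 + I*√31394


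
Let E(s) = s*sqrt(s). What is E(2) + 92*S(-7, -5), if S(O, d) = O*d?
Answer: 3220 + 2*sqrt(2) ≈ 3222.8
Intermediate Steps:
E(s) = s**(3/2)
E(2) + 92*S(-7, -5) = 2**(3/2) + 92*(-7*(-5)) = 2*sqrt(2) + 92*35 = 2*sqrt(2) + 3220 = 3220 + 2*sqrt(2)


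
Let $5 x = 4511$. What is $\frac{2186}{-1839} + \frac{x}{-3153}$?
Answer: $- \frac{4750891}{3221315} \approx -1.4748$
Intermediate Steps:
$x = \frac{4511}{5}$ ($x = \frac{1}{5} \cdot 4511 = \frac{4511}{5} \approx 902.2$)
$\frac{2186}{-1839} + \frac{x}{-3153} = \frac{2186}{-1839} + \frac{4511}{5 \left(-3153\right)} = 2186 \left(- \frac{1}{1839}\right) + \frac{4511}{5} \left(- \frac{1}{3153}\right) = - \frac{2186}{1839} - \frac{4511}{15765} = - \frac{4750891}{3221315}$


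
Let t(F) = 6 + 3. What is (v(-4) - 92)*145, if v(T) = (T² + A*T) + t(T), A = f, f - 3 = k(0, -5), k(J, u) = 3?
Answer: -13195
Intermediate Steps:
f = 6 (f = 3 + 3 = 6)
A = 6
t(F) = 9
v(T) = 9 + T² + 6*T (v(T) = (T² + 6*T) + 9 = 9 + T² + 6*T)
(v(-4) - 92)*145 = ((9 + (-4)² + 6*(-4)) - 92)*145 = ((9 + 16 - 24) - 92)*145 = (1 - 92)*145 = -91*145 = -13195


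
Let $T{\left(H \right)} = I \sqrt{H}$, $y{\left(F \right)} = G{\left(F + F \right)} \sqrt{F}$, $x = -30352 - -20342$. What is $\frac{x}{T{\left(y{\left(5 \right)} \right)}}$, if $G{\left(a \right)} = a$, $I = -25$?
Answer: $\frac{1001 \sqrt{2} \sqrt[4]{5}}{25} \approx 84.674$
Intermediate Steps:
$x = -10010$ ($x = -30352 + 20342 = -10010$)
$y{\left(F \right)} = 2 F^{\frac{3}{2}}$ ($y{\left(F \right)} = \left(F + F\right) \sqrt{F} = 2 F \sqrt{F} = 2 F^{\frac{3}{2}}$)
$T{\left(H \right)} = - 25 \sqrt{H}$
$\frac{x}{T{\left(y{\left(5 \right)} \right)}} = - \frac{10010}{\left(-25\right) \sqrt{2 \cdot 5^{\frac{3}{2}}}} = - \frac{10010}{\left(-25\right) \sqrt{2 \cdot 5 \sqrt{5}}} = - \frac{10010}{\left(-25\right) \sqrt{10 \sqrt{5}}} = - \frac{10010}{\left(-25\right) \sqrt{2} \cdot 5^{\frac{3}{4}}} = - 10010 \left(- \frac{\sqrt{2} \sqrt[4]{5}}{250}\right) = \frac{1001 \sqrt{2} \sqrt[4]{5}}{25}$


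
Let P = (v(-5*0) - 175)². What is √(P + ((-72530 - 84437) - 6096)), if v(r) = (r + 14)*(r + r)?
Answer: I*√132438 ≈ 363.92*I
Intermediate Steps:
v(r) = 2*r*(14 + r) (v(r) = (14 + r)*(2*r) = 2*r*(14 + r))
P = 30625 (P = (2*(-5*0)*(14 - 5*0) - 175)² = (2*0*(14 + 0) - 175)² = (2*0*14 - 175)² = (0 - 175)² = (-175)² = 30625)
√(P + ((-72530 - 84437) - 6096)) = √(30625 + ((-72530 - 84437) - 6096)) = √(30625 + (-156967 - 6096)) = √(30625 - 163063) = √(-132438) = I*√132438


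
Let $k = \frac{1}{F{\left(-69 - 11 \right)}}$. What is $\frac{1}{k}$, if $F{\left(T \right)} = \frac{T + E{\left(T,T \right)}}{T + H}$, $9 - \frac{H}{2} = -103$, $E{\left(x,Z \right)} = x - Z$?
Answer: $- \frac{5}{9} \approx -0.55556$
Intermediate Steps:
$H = 224$ ($H = 18 - -206 = 18 + 206 = 224$)
$F{\left(T \right)} = \frac{T}{224 + T}$ ($F{\left(T \right)} = \frac{T + \left(T - T\right)}{T + 224} = \frac{T + 0}{224 + T} = \frac{T}{224 + T}$)
$k = - \frac{9}{5}$ ($k = \frac{1}{\left(-69 - 11\right) \frac{1}{224 - 80}} = \frac{1}{\left(-80\right) \frac{1}{224 - 80}} = \frac{1}{\left(-80\right) \frac{1}{144}} = \frac{1}{- \frac{5}{9}} = - \frac{9}{5} \approx -1.8$)
$\frac{1}{k} = \frac{1}{- \frac{9}{5}} = - \frac{5}{9}$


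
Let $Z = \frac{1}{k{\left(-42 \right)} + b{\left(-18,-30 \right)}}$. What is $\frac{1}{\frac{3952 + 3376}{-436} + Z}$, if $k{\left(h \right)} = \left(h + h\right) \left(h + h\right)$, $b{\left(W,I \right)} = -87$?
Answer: $- \frac{759621}{12767099} \approx -0.059498$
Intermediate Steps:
$k{\left(h \right)} = 4 h^{2}$ ($k{\left(h \right)} = 2 h 2 h = 4 h^{2}$)
$Z = \frac{1}{6969}$ ($Z = \frac{1}{4 \left(-42\right)^{2} - 87} = \frac{1}{4 \cdot 1764 - 87} = \frac{1}{7056 - 87} = \frac{1}{6969} \approx 0.00014349$)
$\frac{1}{\frac{3952 + 3376}{-436} + Z} = \frac{1}{\frac{3952 + 3376}{-436} + \frac{1}{6969}} = \frac{1}{7328 \left(- \frac{1}{436}\right) + \frac{1}{6969}} = \frac{1}{- \frac{1832}{109} + \frac{1}{6969}} = \frac{1}{- \frac{12767099}{759621}} = - \frac{759621}{12767099}$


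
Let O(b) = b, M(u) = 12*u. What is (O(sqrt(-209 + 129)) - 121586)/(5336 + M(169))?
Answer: -60793/3682 + I*sqrt(5)/1841 ≈ -16.511 + 0.0012146*I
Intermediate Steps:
(O(sqrt(-209 + 129)) - 121586)/(5336 + M(169)) = (sqrt(-209 + 129) - 121586)/(5336 + 12*169) = (sqrt(-80) - 121586)/(5336 + 2028) = (4*I*sqrt(5) - 121586)/7364 = (-121586 + 4*I*sqrt(5))*(1/7364) = -60793/3682 + I*sqrt(5)/1841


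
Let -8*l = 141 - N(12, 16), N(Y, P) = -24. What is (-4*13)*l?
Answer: 2145/2 ≈ 1072.5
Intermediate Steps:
l = -165/8 (l = -(141 - 1*(-24))/8 = -(141 + 24)/8 = -1/8*165 = -165/8 ≈ -20.625)
(-4*13)*l = -4*13*(-165/8) = -52*(-165/8) = 2145/2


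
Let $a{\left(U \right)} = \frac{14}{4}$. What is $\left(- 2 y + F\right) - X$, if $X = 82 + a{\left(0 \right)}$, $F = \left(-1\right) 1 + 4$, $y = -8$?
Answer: $- \frac{133}{2} \approx -66.5$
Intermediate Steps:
$a{\left(U \right)} = \frac{7}{2}$ ($a{\left(U \right)} = 14 \cdot \frac{1}{4} = \frac{7}{2}$)
$F = 3$ ($F = -1 + 4 = 3$)
$X = \frac{171}{2}$ ($X = 82 + \frac{7}{2} = \frac{171}{2} \approx 85.5$)
$\left(- 2 y + F\right) - X = \left(\left(-2\right) \left(-8\right) + 3\right) - \frac{171}{2} = \left(16 + 3\right) - \frac{171}{2} = 19 - \frac{171}{2} = - \frac{133}{2}$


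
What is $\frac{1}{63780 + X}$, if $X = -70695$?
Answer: $- \frac{1}{6915} \approx -0.00014461$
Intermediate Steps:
$\frac{1}{63780 + X} = \frac{1}{63780 - 70695} = \frac{1}{-6915} = - \frac{1}{6915}$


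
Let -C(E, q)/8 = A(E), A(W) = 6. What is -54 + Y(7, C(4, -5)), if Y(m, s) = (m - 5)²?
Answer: -50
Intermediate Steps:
C(E, q) = -48 (C(E, q) = -8*6 = -48)
Y(m, s) = (-5 + m)²
-54 + Y(7, C(4, -5)) = -54 + (-5 + 7)² = -54 + 2² = -54 + 4 = -50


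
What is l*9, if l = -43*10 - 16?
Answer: -4014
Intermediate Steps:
l = -446 (l = -430 - 16 = -446)
l*9 = -446*9 = -4014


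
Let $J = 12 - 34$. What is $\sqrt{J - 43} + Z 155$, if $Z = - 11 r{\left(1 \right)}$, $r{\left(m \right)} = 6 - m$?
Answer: $-8525 + i \sqrt{65} \approx -8525.0 + 8.0623 i$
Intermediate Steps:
$J = -22$
$Z = -55$ ($Z = - 11 \left(6 - 1\right) = \left(-11\right) 5 = -55$)
$\sqrt{J - 43} + Z 155 = \sqrt{-22 - 43} - 8525 = \sqrt{-65} - 8525 = i \sqrt{65} - 8525 = -8525 + i \sqrt{65}$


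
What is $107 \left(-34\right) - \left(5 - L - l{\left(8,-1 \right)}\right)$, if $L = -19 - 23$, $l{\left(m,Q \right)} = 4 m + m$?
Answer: $-3645$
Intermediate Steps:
$l{\left(m,Q \right)} = 5 m$
$L = -42$
$107 \left(-34\right) - \left(5 - L - l{\left(8,-1 \right)}\right) = 107 \left(-34\right) + \left(\left(-42 + 5 \cdot 8\right) - 5\right) = -3638 + \left(\left(-42 + 40\right) - 5\right) = -3638 - 7 = -3645$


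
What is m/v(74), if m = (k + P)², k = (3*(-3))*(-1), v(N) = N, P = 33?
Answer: 882/37 ≈ 23.838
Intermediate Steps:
k = 9 (k = -9*(-1) = 9)
m = 1764 (m = (9 + 33)² = 42² = 1764)
m/v(74) = 1764/74 = 1764*(1/74) = 882/37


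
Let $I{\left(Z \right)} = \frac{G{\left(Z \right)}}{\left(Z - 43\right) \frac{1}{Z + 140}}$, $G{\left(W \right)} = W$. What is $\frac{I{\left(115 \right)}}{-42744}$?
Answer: $- \frac{9775}{1025856} \approx -0.0095286$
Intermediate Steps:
$I{\left(Z \right)} = \frac{Z \left(140 + Z\right)}{-43 + Z}$ ($I{\left(Z \right)} = \frac{Z}{\left(Z - 43\right) \frac{1}{Z + 140}} = \frac{Z}{\left(-43 + Z\right) \frac{1}{140 + Z}} = \frac{Z}{\frac{1}{140 + Z} \left(-43 + Z\right)} = Z \frac{140 + Z}{-43 + Z} = \frac{Z \left(140 + Z\right)}{-43 + Z}$)
$\frac{I{\left(115 \right)}}{-42744} = \frac{115 \frac{1}{-43 + 115} \left(140 + 115\right)}{-42744} = 115 \cdot \frac{1}{72} \cdot 255 \left(- \frac{1}{42744}\right) = \frac{9775}{24} \left(- \frac{1}{42744}\right) = - \frac{9775}{1025856}$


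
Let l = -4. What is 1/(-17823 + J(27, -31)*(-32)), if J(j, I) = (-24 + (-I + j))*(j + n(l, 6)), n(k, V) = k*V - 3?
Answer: -1/17823 ≈ -5.6107e-5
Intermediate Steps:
n(k, V) = -3 + V*k (n(k, V) = V*k - 3 = -3 + V*k)
J(j, I) = (-27 + j)*(-24 + j - I) (J(j, I) = (-24 + (-I + j))*(j + (-3 + 6*(-4))) = (-24 + (j - I))*(j + (-3 - 24)) = (-24 + j - I)*(j - 27) = (-24 + j - I)*(-27 + j) = (-27 + j)*(-24 + j - I))
1/(-17823 + J(27, -31)*(-32)) = 1/(-17823 + (648 + 27² - 51*27 + 27*(-31) - 1*(-31)*27)*(-32)) = 1/(-17823 + (648 + 729 - 1377 - 837 + 837)*(-32)) = 1/(-17823 + 0*(-32)) = 1/(-17823 + 0) = 1/(-17823) = -1/17823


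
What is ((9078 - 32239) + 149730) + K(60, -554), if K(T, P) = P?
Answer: 126015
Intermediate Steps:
((9078 - 32239) + 149730) + K(60, -554) = ((9078 - 32239) + 149730) - 554 = (-23161 + 149730) - 554 = 126569 - 554 = 126015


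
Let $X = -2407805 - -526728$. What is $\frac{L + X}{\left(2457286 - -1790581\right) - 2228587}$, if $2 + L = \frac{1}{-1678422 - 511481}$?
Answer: $- \frac{47899773783}{51418922440} \approx -0.93156$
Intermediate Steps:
$X = -1881077$ ($X = -2407805 + 526728 = -1881077$)
$L = - \frac{4379807}{2189903}$ ($L = -2 + \frac{1}{-1678422 - 511481} = -2 + \frac{1}{-2189903} = -2 - \frac{1}{2189903} = - \frac{4379807}{2189903} \approx -2.0$)
$\frac{L + X}{\left(2457286 - -1790581\right) - 2228587} = \frac{- \frac{4379807}{2189903} - 1881077}{\left(2457286 - -1790581\right) - 2228587} = - \frac{4119380545338}{2189903 \left(\left(2457286 + 1790581\right) - 2228587\right)} = - \frac{4119380545338}{2189903 \left(4247867 - 2228587\right)} = - \frac{4119380545338}{2189903 \cdot 2019280} = \left(- \frac{4119380545338}{2189903}\right) \frac{1}{2019280} = - \frac{47899773783}{51418922440}$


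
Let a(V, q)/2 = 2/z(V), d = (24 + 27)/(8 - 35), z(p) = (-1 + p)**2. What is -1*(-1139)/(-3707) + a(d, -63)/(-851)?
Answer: -164110108/533137033 ≈ -0.30782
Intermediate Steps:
d = -17/9 (d = 51/(-27) = 51*(-1/27) = -17/9 ≈ -1.8889)
a(V, q) = 4/(-1 + V)**2 (a(V, q) = 2*(2/((-1 + V)**2)) = 2*(2/(-1 + V)**2) = 4/(-1 + V)**2)
-1*(-1139)/(-3707) + a(d, -63)/(-851) = -1*(-1139)/(-3707) + (4/(-1 - 17/9)**2)/(-851) = 1139*(-1/3707) + (4/(-26/9)**2)*(-1/851) = -1139/3707 + (4*(81/676))*(-1/851) = -1139/3707 + (81/169)*(-1/851) = -1139/3707 - 81/143819 = -164110108/533137033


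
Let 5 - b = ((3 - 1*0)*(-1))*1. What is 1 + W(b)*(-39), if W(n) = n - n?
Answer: 1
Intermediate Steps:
b = 8 (b = 5 - (3 - 1*0)*(-1) = 5 - (3 + 0)*(-1) = 5 - 3*(-1) = 5 - (-3) = 5 - 1*(-3) = 5 + 3 = 8)
W(n) = 0
1 + W(b)*(-39) = 1 + 0*(-39) = 1 + 0 = 1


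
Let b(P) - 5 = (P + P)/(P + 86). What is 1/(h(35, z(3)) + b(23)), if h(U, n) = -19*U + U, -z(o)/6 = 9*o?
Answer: -109/68079 ≈ -0.0016011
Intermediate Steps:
z(o) = -54*o
h(U, n) = -18*U
b(P) = 5 + 2*P/(86 + P) (b(P) = 5 + (P + P)/(P + 86) = 5 + (2*P)/(86 + P) = 5 + 2*P/(86 + P))
1/(h(35, z(3)) + b(23)) = 1/(-18*35 + (430 + 7*23)/(86 + 23)) = 1/(-630 + (430 + 161)/109) = 1/(-630 + (1/109)*591) = 1/(-630 + 591/109) = 1/(-68079/109) = -109/68079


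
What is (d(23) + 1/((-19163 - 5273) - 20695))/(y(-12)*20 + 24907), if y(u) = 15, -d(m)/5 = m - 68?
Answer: 10154474/1137617117 ≈ 0.0089261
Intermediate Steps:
d(m) = 340 - 5*m (d(m) = -5*(m - 68) = -5*(-68 + m) = 340 - 5*m)
(d(23) + 1/((-19163 - 5273) - 20695))/(y(-12)*20 + 24907) = ((340 - 5*23) + 1/((-19163 - 5273) - 20695))/(15*20 + 24907) = ((340 - 115) + 1/(-24436 - 20695))/(300 + 24907) = (225 + 1/(-45131))/25207 = (225 - 1/45131)*(1/25207) = (10154474/45131)*(1/25207) = 10154474/1137617117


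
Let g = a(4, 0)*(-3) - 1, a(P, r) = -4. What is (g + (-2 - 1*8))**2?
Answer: 1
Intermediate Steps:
g = 11 (g = -4*(-3) - 1 = 12 - 1 = 11)
(g + (-2 - 1*8))**2 = (11 + (-2 - 1*8))**2 = (11 + (-2 - 8))**2 = (11 - 10)**2 = 1**2 = 1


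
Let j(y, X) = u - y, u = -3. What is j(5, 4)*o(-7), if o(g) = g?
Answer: 56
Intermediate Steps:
j(y, X) = -3 - y
j(5, 4)*o(-7) = (-3 - 1*5)*(-7) = (-3 - 5)*(-7) = -8*(-7) = 56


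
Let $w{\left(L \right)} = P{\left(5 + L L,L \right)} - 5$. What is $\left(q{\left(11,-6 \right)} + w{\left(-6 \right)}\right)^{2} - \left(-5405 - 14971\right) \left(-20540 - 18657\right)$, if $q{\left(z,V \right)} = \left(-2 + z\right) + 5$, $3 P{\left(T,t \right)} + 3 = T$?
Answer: $- \frac{7188098423}{9} \approx -7.9868 \cdot 10^{8}$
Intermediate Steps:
$P{\left(T,t \right)} = -1 + \frac{T}{3}$
$w{\left(L \right)} = - \frac{13}{3} + \frac{L^{2}}{3}$ ($w{\left(L \right)} = \left(-1 + \frac{5 + L L}{3}\right) - 5 = \left(-1 + \frac{5 + L^{2}}{3}\right) - 5 = \left(-1 + \left(\frac{5}{3} + \frac{L^{2}}{3}\right)\right) - 5 = \left(\frac{2}{3} + \frac{L^{2}}{3}\right) - 5 = - \frac{13}{3} + \frac{L^{2}}{3}$)
$q{\left(z,V \right)} = 3 + z$
$\left(q{\left(11,-6 \right)} + w{\left(-6 \right)}\right)^{2} - \left(-5405 - 14971\right) \left(-20540 - 18657\right) = \left(\left(3 + 11\right) - \left(\frac{13}{3} - \frac{\left(-6\right)^{2}}{3}\right)\right)^{2} - \left(-5405 - 14971\right) \left(-20540 - 18657\right) = \left(14 + \left(- \frac{13}{3} + \frac{1}{3} \cdot 36\right)\right)^{2} - \left(-20376\right) \left(-39197\right) = \left(14 + \left(- \frac{13}{3} + 12\right)\right)^{2} - 798678072 = \left(14 + \frac{23}{3}\right)^{2} - 798678072 = \left(\frac{65}{3}\right)^{2} - 798678072 = \frac{4225}{9} - 798678072 = - \frac{7188098423}{9}$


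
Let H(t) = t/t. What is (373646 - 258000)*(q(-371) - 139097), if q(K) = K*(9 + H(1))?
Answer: -16515058322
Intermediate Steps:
H(t) = 1
q(K) = 10*K (q(K) = K*(9 + 1) = K*10 = 10*K)
(373646 - 258000)*(q(-371) - 139097) = (373646 - 258000)*(10*(-371) - 139097) = 115646*(-3710 - 139097) = 115646*(-142807) = -16515058322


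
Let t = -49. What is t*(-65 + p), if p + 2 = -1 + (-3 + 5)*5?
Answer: 2842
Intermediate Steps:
p = 7 (p = -2 + (-1 + (-3 + 5)*5) = -2 + (-1 + 2*5) = -2 + (-1 + 10) = -2 + 9 = 7)
t*(-65 + p) = -49*(-65 + 7) = -49*(-58) = 2842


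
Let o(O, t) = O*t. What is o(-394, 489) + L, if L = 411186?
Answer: 218520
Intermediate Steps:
o(-394, 489) + L = -394*489 + 411186 = -192666 + 411186 = 218520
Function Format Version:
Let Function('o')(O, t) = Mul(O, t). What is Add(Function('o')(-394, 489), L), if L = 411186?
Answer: 218520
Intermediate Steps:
Add(Function('o')(-394, 489), L) = Add(Mul(-394, 489), 411186) = Add(-192666, 411186) = 218520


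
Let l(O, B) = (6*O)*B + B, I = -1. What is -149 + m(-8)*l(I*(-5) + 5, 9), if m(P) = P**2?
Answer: 34987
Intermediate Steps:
l(O, B) = B + 6*B*O (l(O, B) = 6*B*O + B = B + 6*B*O)
-149 + m(-8)*l(I*(-5) + 5, 9) = -149 + (-8)**2*(9*(1 + 6*(-1*(-5) + 5))) = -149 + 64*(9*(1 + 6*(5 + 5))) = -149 + 64*(9*(1 + 6*10)) = -149 + 64*(9*(1 + 60)) = -149 + 64*(9*61) = -149 + 64*549 = -149 + 35136 = 34987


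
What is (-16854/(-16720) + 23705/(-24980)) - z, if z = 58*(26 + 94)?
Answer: -72673197767/10441640 ≈ -6959.9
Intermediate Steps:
z = 6960 (z = 58*120 = 6960)
(-16854/(-16720) + 23705/(-24980)) - z = (-16854/(-16720) + 23705/(-24980)) - 1*6960 = (-16854*(-1/16720) + 23705*(-1/24980)) - 6960 = (8427/8360 - 4741/4996) - 6960 = 616633/10441640 - 6960 = -72673197767/10441640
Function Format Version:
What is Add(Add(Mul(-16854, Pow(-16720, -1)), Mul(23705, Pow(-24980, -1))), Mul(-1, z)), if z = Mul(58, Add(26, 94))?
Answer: Rational(-72673197767, 10441640) ≈ -6959.9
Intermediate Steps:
z = 6960 (z = Mul(58, 120) = 6960)
Add(Add(Mul(-16854, Pow(-16720, -1)), Mul(23705, Pow(-24980, -1))), Mul(-1, z)) = Add(Add(Mul(-16854, Pow(-16720, -1)), Mul(23705, Pow(-24980, -1))), Mul(-1, 6960)) = Add(Add(Mul(-16854, Rational(-1, 16720)), Mul(23705, Rational(-1, 24980))), -6960) = Add(Add(Rational(8427, 8360), Rational(-4741, 4996)), -6960) = Add(Rational(616633, 10441640), -6960) = Rational(-72673197767, 10441640)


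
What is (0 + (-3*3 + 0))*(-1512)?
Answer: 13608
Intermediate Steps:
(0 + (-3*3 + 0))*(-1512) = (0 + (-9 + 0))*(-1512) = (0 - 9)*(-1512) = -9*(-1512) = 13608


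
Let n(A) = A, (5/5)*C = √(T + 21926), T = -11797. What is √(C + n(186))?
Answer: √(186 + √10129) ≈ 16.931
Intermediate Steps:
C = √10129 (C = √(-11797 + 21926) = √10129 ≈ 100.64)
√(C + n(186)) = √(√10129 + 186) = √(186 + √10129)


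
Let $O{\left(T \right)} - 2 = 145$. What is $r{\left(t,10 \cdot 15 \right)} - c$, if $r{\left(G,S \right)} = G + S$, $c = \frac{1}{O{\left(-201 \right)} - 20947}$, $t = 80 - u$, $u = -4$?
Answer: $\frac{4867201}{20800} \approx 234.0$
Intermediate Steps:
$O{\left(T \right)} = 147$ ($O{\left(T \right)} = 2 + 145 = 147$)
$t = 84$ ($t = 80 - -4 = 80 + 4 = 84$)
$c = - \frac{1}{20800}$ ($c = \frac{1}{147 - 20947} = \frac{1}{-20800} = - \frac{1}{20800} \approx -4.8077 \cdot 10^{-5}$)
$r{\left(t,10 \cdot 15 \right)} - c = \left(84 + 10 \cdot 15\right) - - \frac{1}{20800} = \left(84 + 150\right) + \frac{1}{20800} = 234 + \frac{1}{20800} = \frac{4867201}{20800}$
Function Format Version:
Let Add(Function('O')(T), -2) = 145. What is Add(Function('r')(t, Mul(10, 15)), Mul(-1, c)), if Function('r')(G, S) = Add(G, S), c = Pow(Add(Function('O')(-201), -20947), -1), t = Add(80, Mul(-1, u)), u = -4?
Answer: Rational(4867201, 20800) ≈ 234.00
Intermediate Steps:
Function('O')(T) = 147 (Function('O')(T) = Add(2, 145) = 147)
t = 84 (t = Add(80, Mul(-1, -4)) = Add(80, 4) = 84)
c = Rational(-1, 20800) (c = Pow(Add(147, -20947), -1) = Pow(-20800, -1) = Rational(-1, 20800) ≈ -4.8077e-5)
Add(Function('r')(t, Mul(10, 15)), Mul(-1, c)) = Add(Add(84, Mul(10, 15)), Mul(-1, Rational(-1, 20800))) = Add(Add(84, 150), Rational(1, 20800)) = Add(234, Rational(1, 20800)) = Rational(4867201, 20800)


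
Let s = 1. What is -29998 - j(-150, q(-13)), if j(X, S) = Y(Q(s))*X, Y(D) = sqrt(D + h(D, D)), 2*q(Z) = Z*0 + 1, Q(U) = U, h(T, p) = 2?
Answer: -29998 + 150*sqrt(3) ≈ -29738.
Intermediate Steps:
q(Z) = 1/2 (q(Z) = (Z*0 + 1)/2 = (0 + 1)/2 = (1/2)*1 = 1/2)
Y(D) = sqrt(2 + D) (Y(D) = sqrt(D + 2) = sqrt(2 + D))
j(X, S) = X*sqrt(3) (j(X, S) = sqrt(2 + 1)*X = sqrt(3)*X = X*sqrt(3))
-29998 - j(-150, q(-13)) = -29998 - (-150)*sqrt(3) = -29998 + 150*sqrt(3)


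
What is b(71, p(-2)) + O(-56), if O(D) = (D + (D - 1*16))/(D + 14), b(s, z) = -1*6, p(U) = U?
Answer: -62/21 ≈ -2.9524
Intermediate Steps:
b(s, z) = -6
O(D) = (-16 + 2*D)/(14 + D) (O(D) = (D + (D - 16))/(14 + D) = (D + (-16 + D))/(14 + D) = (-16 + 2*D)/(14 + D))
b(71, p(-2)) + O(-56) = -6 + 2*(-8 - 56)/(14 - 56) = -6 + 2*(-64)/(-42) = -6 + 2*(-1/42)*(-64) = -6 + 64/21 = -62/21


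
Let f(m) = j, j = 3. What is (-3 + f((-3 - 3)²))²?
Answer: 0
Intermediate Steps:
f(m) = 3
(-3 + f((-3 - 3)²))² = (-3 + 3)² = 0² = 0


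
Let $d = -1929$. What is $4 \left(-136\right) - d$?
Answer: $1385$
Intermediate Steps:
$4 \left(-136\right) - d = 4 \left(-136\right) - -1929 = -544 + 1929 = 1385$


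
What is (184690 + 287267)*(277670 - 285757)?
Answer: -3816716259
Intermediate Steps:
(184690 + 287267)*(277670 - 285757) = 471957*(-8087) = -3816716259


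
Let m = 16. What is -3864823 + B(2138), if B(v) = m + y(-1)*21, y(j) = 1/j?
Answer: -3864828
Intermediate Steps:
y(j) = 1/j
B(v) = -5 (B(v) = 16 + 21/(-1) = 16 - 1*21 = 16 - 21 = -5)
-3864823 + B(2138) = -3864823 - 5 = -3864828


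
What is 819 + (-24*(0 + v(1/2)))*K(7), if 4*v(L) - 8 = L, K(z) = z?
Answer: 462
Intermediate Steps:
v(L) = 2 + L/4
819 + (-24*(0 + v(1/2)))*K(7) = 819 - 24*(0 + (2 + (1/4)/2))*7 = 819 - 24*(0 + (2 + (1/4)*(1/2)))*7 = 819 - 24*(0 + (2 + 1/8))*7 = 819 - 24*(0 + 17/8)*7 = 819 - 24*17/8*7 = 819 - 51*7 = 819 - 357 = 462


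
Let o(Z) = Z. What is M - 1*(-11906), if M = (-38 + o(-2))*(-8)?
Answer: 12226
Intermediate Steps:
M = 320 (M = (-38 - 2)*(-8) = -40*(-8) = 320)
M - 1*(-11906) = 320 - 1*(-11906) = 320 + 11906 = 12226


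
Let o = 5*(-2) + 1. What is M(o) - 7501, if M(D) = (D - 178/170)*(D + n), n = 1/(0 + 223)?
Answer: -8262843/1115 ≈ -7410.6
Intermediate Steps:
o = -9 (o = -10 + 1 = -9)
n = 1/223 ≈ 0.0044843
M(D) = (-89/85 + D)*(1/223 + D) (M(D) = (D - 178/170)*(D + 1/223) = (D - 178*1/170)*(1/223 + D) = (D - 89/85)*(1/223 + D) = (-89/85 + D)*(1/223 + D))
M(o) - 7501 = (-89/18955 + (-9)² - 19762/18955*(-9)) - 7501 = (-89/18955 + 81 + 177858/18955) - 7501 = 100772/1115 - 7501 = -8262843/1115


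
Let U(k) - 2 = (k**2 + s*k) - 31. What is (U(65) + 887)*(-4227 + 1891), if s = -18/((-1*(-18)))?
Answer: -11722048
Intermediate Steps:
s = -1 (s = -18/18 = -18*1/18 = -1)
U(k) = -29 + k**2 - k (U(k) = 2 + ((k**2 - k) - 31) = 2 + (-31 + k**2 - k) = -29 + k**2 - k)
(U(65) + 887)*(-4227 + 1891) = ((-29 + 65**2 - 1*65) + 887)*(-4227 + 1891) = ((-29 + 4225 - 65) + 887)*(-2336) = (4131 + 887)*(-2336) = 5018*(-2336) = -11722048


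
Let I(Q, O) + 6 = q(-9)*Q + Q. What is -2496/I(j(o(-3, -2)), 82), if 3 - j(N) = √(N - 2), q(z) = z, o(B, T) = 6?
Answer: 1248/7 ≈ 178.29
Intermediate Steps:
j(N) = 3 - √(-2 + N) (j(N) = 3 - √(N - 2) = 3 - √(-2 + N))
I(Q, O) = -6 - 8*Q (I(Q, O) = -6 + (-9*Q + Q) = -6 - 8*Q)
-2496/I(j(o(-3, -2)), 82) = -2496/(-6 - 8*(3 - √(-2 + 6))) = -2496/(-6 - 8*(3 - √4)) = -2496/(-6 - 8*(3 - 1*2)) = -2496/(-6 - 8*(3 - 2)) = -2496/(-6 - 8*1) = -2496/(-6 - 8) = -2496/(-14) = -2496*(-1/14) = 1248/7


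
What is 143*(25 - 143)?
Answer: -16874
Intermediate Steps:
143*(25 - 143) = 143*(-118) = -16874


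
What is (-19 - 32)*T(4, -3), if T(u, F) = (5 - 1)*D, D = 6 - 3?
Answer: -612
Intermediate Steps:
D = 3
T(u, F) = 12 (T(u, F) = (5 - 1)*3 = 4*3 = 12)
(-19 - 32)*T(4, -3) = (-19 - 32)*12 = -51*12 = -612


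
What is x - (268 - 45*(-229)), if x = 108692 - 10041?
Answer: 88078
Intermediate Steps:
x = 98651
x - (268 - 45*(-229)) = 98651 - (268 - 45*(-229)) = 98651 - (268 + 10305) = 98651 - 1*10573 = 98651 - 10573 = 88078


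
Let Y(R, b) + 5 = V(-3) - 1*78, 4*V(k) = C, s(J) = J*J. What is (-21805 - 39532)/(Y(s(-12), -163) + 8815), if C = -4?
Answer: -61337/8731 ≈ -7.0252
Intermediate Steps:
s(J) = J²
V(k) = -1 (V(k) = (¼)*(-4) = -1)
Y(R, b) = -84 (Y(R, b) = -5 + (-1 - 1*78) = -5 + (-1 - 78) = -5 - 79 = -84)
(-21805 - 39532)/(Y(s(-12), -163) + 8815) = (-21805 - 39532)/(-84 + 8815) = -61337/8731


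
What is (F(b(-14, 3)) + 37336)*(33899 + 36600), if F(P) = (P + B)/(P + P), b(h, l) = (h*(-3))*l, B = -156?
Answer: 110549975393/42 ≈ 2.6321e+9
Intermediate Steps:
b(h, l) = -3*h*l (b(h, l) = (-3*h)*l = -3*h*l)
F(P) = (-156 + P)/(2*P) (F(P) = (P - 156)/(P + P) = (-156 + P)/((2*P)) = (-156 + P)*(1/(2*P)) = (-156 + P)/(2*P))
(F(b(-14, 3)) + 37336)*(33899 + 36600) = ((-156 - 3*(-14)*3)/(2*((-3*(-14)*3))) + 37336)*(33899 + 36600) = ((1/2)*(-156 + 126)/126 + 37336)*70499 = ((1/2)*(1/126)*(-30) + 37336)*70499 = (-5/42 + 37336)*70499 = (1568107/42)*70499 = 110549975393/42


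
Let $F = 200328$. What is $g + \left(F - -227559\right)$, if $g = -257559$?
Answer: $170328$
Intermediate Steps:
$g + \left(F - -227559\right) = -257559 + \left(200328 - -227559\right) = -257559 + \left(200328 + 227559\right) = -257559 + 427887 = 170328$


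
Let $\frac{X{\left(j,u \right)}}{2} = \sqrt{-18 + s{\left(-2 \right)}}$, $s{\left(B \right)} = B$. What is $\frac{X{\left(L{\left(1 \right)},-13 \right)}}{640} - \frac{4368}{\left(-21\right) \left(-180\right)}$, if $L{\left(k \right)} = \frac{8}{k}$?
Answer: $- \frac{52}{45} + \frac{i \sqrt{5}}{160} \approx -1.1556 + 0.013975 i$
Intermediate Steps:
$X{\left(j,u \right)} = 4 i \sqrt{5}$ ($X{\left(j,u \right)} = 2 \sqrt{-18 - 2} = 2 \sqrt{-20} = 2 \cdot 2 i \sqrt{5} = 4 i \sqrt{5}$)
$\frac{X{\left(L{\left(1 \right)},-13 \right)}}{640} - \frac{4368}{\left(-21\right) \left(-180\right)} = \frac{4 i \sqrt{5}}{640} - \frac{4368}{\left(-21\right) \left(-180\right)} = 4 i \sqrt{5} \cdot \frac{1}{640} - \frac{4368}{3780} = \frac{i \sqrt{5}}{160} - \frac{52}{45} = - \frac{52}{45} + \frac{i \sqrt{5}}{160}$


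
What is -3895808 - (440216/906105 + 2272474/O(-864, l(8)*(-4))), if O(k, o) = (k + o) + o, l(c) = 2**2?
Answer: -1580415623502203/405935040 ≈ -3.8933e+6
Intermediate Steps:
l(c) = 4
O(k, o) = k + 2*o
-3895808 - (440216/906105 + 2272474/O(-864, l(8)*(-4))) = -3895808 - (440216/906105 + 2272474/(-864 + 2*(4*(-4)))) = -3895808 - (440216*(1/906105) + 2272474/(-864 + 2*(-16))) = -3895808 - (440216/906105 + 2272474/(-864 - 32)) = -3895808 - (440216/906105 + 2272474/(-896)) = -3895808 - (440216/906105 + 2272474*(-1/896)) = -3895808 - (440216/906105 - 1136237/448) = -3895808 - 1*(-1029352810117/405935040) = -3895808 + 1029352810117/405935040 = -1580415623502203/405935040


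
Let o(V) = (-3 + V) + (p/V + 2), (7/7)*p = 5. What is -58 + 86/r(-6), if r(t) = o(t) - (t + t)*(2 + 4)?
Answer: -21814/385 ≈ -56.660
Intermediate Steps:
p = 5
o(V) = -1 + V + 5/V (o(V) = (-3 + V) + (5/V + 2) = (-3 + V) + (2 + 5/V) = -1 + V + 5/V)
r(t) = -1 - 11*t + 5/t (r(t) = (-1 + t + 5/t) - (t + t)*(2 + 4) = (-1 + t + 5/t) - 2*t*6 = (-1 + t + 5/t) - 12*t = -1 - 11*t + 5/t)
-58 + 86/r(-6) = -58 + 86/(-1 - 11*(-6) + 5/(-6)) = -58 + 86/(-1 + 66 + 5*(-⅙)) = -58 + 86/(-1 + 66 - ⅚) = -58 + 86/(385/6) = -58 + 86*(6/385) = -58 + 516/385 = -21814/385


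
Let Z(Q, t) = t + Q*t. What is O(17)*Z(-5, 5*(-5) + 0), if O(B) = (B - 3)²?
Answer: 19600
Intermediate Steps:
O(B) = (-3 + B)²
O(17)*Z(-5, 5*(-5) + 0) = (-3 + 17)²*((5*(-5) + 0)*(1 - 5)) = 14²*((-25 + 0)*(-4)) = 196*(-25*(-4)) = 196*100 = 19600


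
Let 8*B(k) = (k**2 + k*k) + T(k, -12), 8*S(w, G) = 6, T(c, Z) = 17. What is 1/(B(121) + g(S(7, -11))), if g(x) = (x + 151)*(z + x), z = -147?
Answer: -16/296497 ≈ -5.3963e-5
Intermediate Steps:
S(w, G) = 3/4 (S(w, G) = (1/8)*6 = 3/4)
g(x) = (-147 + x)*(151 + x) (g(x) = (x + 151)*(-147 + x) = (151 + x)*(-147 + x) = (-147 + x)*(151 + x))
B(k) = 17/8 + k**2/4 (B(k) = ((k**2 + k*k) + 17)/8 = ((k**2 + k**2) + 17)/8 = (2*k**2 + 17)/8 = (17 + 2*k**2)/8 = 17/8 + k**2/4)
1/(B(121) + g(S(7, -11))) = 1/((17/8 + (1/4)*121**2) + (-22197 + (3/4)**2 + 4*(3/4))) = 1/((17/8 + (1/4)*14641) + (-22197 + 9/16 + 3)) = 1/((17/8 + 14641/4) - 355095/16) = 1/(29299/8 - 355095/16) = 1/(-296497/16) = -16/296497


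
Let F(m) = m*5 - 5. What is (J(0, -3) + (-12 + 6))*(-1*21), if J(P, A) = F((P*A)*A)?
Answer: 231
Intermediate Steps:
F(m) = -5 + 5*m (F(m) = 5*m - 5 = -5 + 5*m)
J(P, A) = -5 + 5*P*A² (J(P, A) = -5 + 5*((P*A)*A) = -5 + 5*((A*P)*A) = -5 + 5*(P*A²) = -5 + 5*P*A²)
(J(0, -3) + (-12 + 6))*(-1*21) = ((-5 + 5*0*(-3)²) + (-12 + 6))*(-1*21) = ((-5 + 5*0*9) - 6)*(-21) = ((-5 + 0) - 6)*(-21) = (-5 - 6)*(-21) = -11*(-21) = 231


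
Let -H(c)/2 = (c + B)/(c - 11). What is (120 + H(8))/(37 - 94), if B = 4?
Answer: -128/57 ≈ -2.2456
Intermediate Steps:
H(c) = -2*(4 + c)/(-11 + c) (H(c) = -2*(c + 4)/(c - 11) = -2*(4 + c)/(-11 + c))
(120 + H(8))/(37 - 94) = (120 + 2*(-4 - 1*8)/(-11 + 8))/(37 - 94) = (120 + 2*(-4 - 8)/(-3))/(-57) = (120 + 2*(-⅓)*(-12))*(-1/57) = (120 + 8)*(-1/57) = 128*(-1/57) = -128/57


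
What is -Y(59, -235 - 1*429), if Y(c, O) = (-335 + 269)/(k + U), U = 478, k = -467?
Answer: 6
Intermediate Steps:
Y(c, O) = -6 (Y(c, O) = (-335 + 269)/(-467 + 478) = -66/11 = -66*1/11 = -6)
-Y(59, -235 - 1*429) = -1*(-6) = 6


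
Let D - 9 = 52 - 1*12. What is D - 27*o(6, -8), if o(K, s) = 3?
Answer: -32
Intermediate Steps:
D = 49 (D = 9 + (52 - 1*12) = 9 + (52 - 12) = 9 + 40 = 49)
D - 27*o(6, -8) = 49 - 27*3 = 49 - 81 = -32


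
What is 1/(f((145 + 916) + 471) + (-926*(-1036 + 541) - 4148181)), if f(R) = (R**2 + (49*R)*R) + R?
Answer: 1/113662921 ≈ 8.7979e-9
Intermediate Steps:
f(R) = R + 50*R**2 (f(R) = (R**2 + 49*R**2) + R = 50*R**2 + R = R + 50*R**2)
1/(f((145 + 916) + 471) + (-926*(-1036 + 541) - 4148181)) = 1/(((145 + 916) + 471)*(1 + 50*((145 + 916) + 471)) + (-926*(-1036 + 541) - 4148181)) = 1/((1061 + 471)*(1 + 50*(1061 + 471)) + (-926*(-495) - 4148181)) = 1/(1532*(1 + 50*1532) + (458370 - 4148181)) = 1/(1532*(1 + 76600) - 3689811) = 1/(1532*76601 - 3689811) = 1/(117352732 - 3689811) = 1/113662921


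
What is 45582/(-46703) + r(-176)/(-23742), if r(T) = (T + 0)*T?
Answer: -1264439986/554411313 ≈ -2.2807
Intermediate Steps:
r(T) = T² (r(T) = T*T = T²)
45582/(-46703) + r(-176)/(-23742) = 45582/(-46703) + (-176)²/(-23742) = 45582*(-1/46703) + 30976*(-1/23742) = -45582/46703 - 15488/11871 = -1264439986/554411313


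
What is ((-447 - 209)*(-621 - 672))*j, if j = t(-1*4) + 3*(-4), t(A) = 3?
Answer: -7633872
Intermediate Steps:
j = -9 (j = 3 + 3*(-4) = 3 - 12 = -9)
((-447 - 209)*(-621 - 672))*j = ((-447 - 209)*(-621 - 672))*(-9) = -656*(-1293)*(-9) = 848208*(-9) = -7633872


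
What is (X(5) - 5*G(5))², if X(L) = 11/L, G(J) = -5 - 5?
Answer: 68121/25 ≈ 2724.8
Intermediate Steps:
G(J) = -10
(X(5) - 5*G(5))² = (11/5 - 5*(-10))² = (11*(⅕) + 50)² = (11/5 + 50)² = (261/5)² = 68121/25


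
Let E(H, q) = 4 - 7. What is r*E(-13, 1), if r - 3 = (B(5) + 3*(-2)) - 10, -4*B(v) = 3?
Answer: 165/4 ≈ 41.250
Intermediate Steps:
E(H, q) = -3
B(v) = -¾ (B(v) = -¼*3 = -¾)
r = -55/4 (r = 3 + ((-¾ + 3*(-2)) - 10) = 3 + ((-¾ - 6) - 10) = 3 + (-27/4 - 10) = 3 - 67/4 = -55/4 ≈ -13.750)
r*E(-13, 1) = -55/4*(-3) = 165/4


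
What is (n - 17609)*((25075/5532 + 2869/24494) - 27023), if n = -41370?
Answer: 107961303561766627/67750404 ≈ 1.5935e+9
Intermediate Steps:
(n - 17609)*((25075/5532 + 2869/24494) - 27023) = (-41370 - 17609)*((25075/5532 + 2869/24494) - 27023) = -58979*((25075*(1/5532) + 2869*(1/24494)) - 27023) = -58979*((25075/5532 + 2869/24494) - 27023) = -58979*(315029179/67750404 - 27023) = -58979*(-1830504138113/67750404) = 107961303561766627/67750404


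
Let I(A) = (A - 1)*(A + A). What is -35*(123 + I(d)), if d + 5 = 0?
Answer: -6405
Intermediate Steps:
d = -5 (d = -5 + 0 = -5)
I(A) = 2*A*(-1 + A) (I(A) = (-1 + A)*(2*A) = 2*A*(-1 + A))
-35*(123 + I(d)) = -35*(123 + 2*(-5)*(-1 - 5)) = -35*(123 + 2*(-5)*(-6)) = -35*(123 + 60) = -35*183 = -6405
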